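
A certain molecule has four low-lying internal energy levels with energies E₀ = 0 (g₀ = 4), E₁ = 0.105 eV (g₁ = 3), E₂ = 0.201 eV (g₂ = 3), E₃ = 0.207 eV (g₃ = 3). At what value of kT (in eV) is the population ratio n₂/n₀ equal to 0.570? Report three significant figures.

0.732 eV

n₂/n₀ = (g₂/g₀) exp[−(E₂−E₀)/kT] = 0.570.
⇒ (E₂−E₀)/kT = ln((3/4)/0.570) = ln(1.3158) = 0.27444.
kT = 0.201 eV / 0.27444 = 0.732 eV.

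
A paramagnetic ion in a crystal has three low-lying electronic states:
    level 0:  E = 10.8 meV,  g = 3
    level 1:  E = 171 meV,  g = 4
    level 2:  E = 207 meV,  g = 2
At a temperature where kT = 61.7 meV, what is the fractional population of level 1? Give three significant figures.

0.0882

Eᵢ/kT = 0.17504, 2.7715, 3.3549.
Z = Σ gᵢe^(−Eᵢ/kT) = 3·e^(−0.17504) + 4·e^(−2.7715) + 2·e^(−3.3549) = 2.5183 + 0.25027 + 0.069826 = 2.8384.
P₁ = g₁ e^(−E₁/kT) / Z = 0.25027/2.8384 = 0.0882.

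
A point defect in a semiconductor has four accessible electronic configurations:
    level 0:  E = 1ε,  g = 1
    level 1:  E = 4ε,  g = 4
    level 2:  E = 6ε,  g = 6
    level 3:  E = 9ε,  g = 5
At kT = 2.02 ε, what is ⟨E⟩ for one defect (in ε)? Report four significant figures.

3.396 ε

Eᵢ/kT = 0.495050, 1.98020, 2.97030, 4.45545.
Z = Σ gᵢe^(−Eᵢ/kT) = 1·e^(−0.495050) + 4·e^(−1.98020) + 6·e^(−2.97030) + 5·e^(−4.45545) = 0.609540 + 0.552167 + 0.307728 + 0.0580755 = 1.52751.
⟨E⟩ = Σ Eᵢ gᵢe^(−Eᵢ/kT) / Z = (1·0.609540 + 4·0.552167 + 6·0.307728 + 9·0.0580755) / 1.52751 = 3.396 ε.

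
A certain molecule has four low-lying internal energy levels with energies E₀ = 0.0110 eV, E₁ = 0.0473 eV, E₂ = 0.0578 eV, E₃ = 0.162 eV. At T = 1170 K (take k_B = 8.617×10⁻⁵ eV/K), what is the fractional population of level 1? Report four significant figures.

k_BT = 8.617×10⁻⁵ × 1170 K = 0.100819 eV.
Eᵢ/kT = 0.109106, 0.469158, 0.573305, 1.60684.
Z = Σ e^(−Eᵢ/kT) = e^(−0.109106) + e^(−0.469158) + e^(−0.573305) + e^(−1.60684) = 0.896635 + 0.625529 + 0.563659 + 0.200520 = 2.28634.
P₁ = e^(−E₁/kT) / Z = 0.625529/2.28634 = 0.2736.

0.2736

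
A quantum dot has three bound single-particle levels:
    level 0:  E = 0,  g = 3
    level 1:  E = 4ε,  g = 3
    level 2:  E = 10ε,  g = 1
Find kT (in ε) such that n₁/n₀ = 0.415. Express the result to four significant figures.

4.548 ε

n₁/n₀ = (g₁/g₀) exp[−(E₁−E₀)/kT] = 0.415.
⇒ (E₁−E₀)/kT = ln((3/3)/0.415) = ln(2.40964) = 0.879477.
kT = 4ε / 0.879477 = 4.548 ε.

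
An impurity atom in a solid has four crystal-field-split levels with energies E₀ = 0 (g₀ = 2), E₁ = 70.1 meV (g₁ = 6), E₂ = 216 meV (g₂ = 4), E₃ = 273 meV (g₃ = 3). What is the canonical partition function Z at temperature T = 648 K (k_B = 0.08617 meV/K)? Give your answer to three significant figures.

Z = 3.82

k_BT = 0.08617 × 648 K = 55.838 meV.
Eᵢ/kT = 0, 1.2554, 3.8683, 4.8891.
Z = Σ gᵢe^(−Eᵢ/kT) = 2·e^(−0) + 6·e^(−1.2554) + 4·e^(−3.8683) + 3·e^(−4.8891) = 2.0000 + 1.7098 + 0.083575 + 0.022585 = 3.8160.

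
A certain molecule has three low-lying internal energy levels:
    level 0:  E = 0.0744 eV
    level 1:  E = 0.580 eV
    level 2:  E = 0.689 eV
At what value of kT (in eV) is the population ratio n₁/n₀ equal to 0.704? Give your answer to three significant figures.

n₁/n₀ = exp[−(E₁−E₀)/kT] = 0.704.
⇒ (E₁−E₀)/kT = ln(1/0.704) = ln(1.4205) = 0.35101.
kT = 0.5056 eV / 0.35101 = 1.44 eV.

1.44 eV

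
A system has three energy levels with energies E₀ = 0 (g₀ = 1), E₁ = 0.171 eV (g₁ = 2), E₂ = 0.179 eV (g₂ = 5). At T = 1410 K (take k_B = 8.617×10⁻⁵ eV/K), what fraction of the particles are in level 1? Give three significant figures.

0.186

k_BT = 8.617×10⁻⁵ × 1410 K = 0.12150 eV.
Eᵢ/kT = 0, 1.4074, 1.4733.
Z = Σ gᵢe^(−Eᵢ/kT) = 1·e^(−0) + 2·e^(−1.4074) + 5·e^(−1.4733) = 1.0000 + 0.48956 + 1.1458 = 2.6354.
P₁ = g₁ e^(−E₁/kT) / Z = 0.48956/2.6354 = 0.186.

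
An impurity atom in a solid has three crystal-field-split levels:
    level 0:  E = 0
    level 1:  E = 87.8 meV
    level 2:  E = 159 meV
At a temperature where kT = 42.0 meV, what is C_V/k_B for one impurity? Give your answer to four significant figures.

Eᵢ/kT = 0, 2.09048, 3.78571.
Z = Σ e^(−Eᵢ/kT) = e^(−0) + e^(−2.09048) + e^(−3.78571) = 1.00000 + 0.123628 + 0.0226927 = 1.14632.
⟨E⟩ = 12.6166 meV, ⟨E²⟩ = 1331.85 meV².
C_V/k_B = (⟨E²⟩ − ⟨E⟩²)/(kT)² = (1331.85 − 159.179)/1764.00 = 0.6648.

0.6648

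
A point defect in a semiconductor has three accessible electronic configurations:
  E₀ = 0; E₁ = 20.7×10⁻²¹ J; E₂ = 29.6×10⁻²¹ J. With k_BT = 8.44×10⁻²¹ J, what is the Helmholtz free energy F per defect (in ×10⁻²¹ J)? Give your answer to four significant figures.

-0.9267 ×10⁻²¹ J

Eᵢ/kT = 0, 2.45261, 3.50711.
Z = Σ e^(−Eᵢ/kT) = e^(−0) + e^(−2.45261) + e^(−3.50711) = 1.00000 + 0.0860687 + 0.0299834 = 1.11605.
F = −kT ln Z = −8.44 × ln(1.11605) = −8.44 × 0.109796 = -0.9267 ×10⁻²¹ J.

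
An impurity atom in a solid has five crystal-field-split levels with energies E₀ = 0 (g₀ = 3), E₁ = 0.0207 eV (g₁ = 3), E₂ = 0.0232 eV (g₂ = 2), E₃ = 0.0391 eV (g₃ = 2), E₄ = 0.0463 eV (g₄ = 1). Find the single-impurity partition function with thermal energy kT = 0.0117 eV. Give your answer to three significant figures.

Eᵢ/kT = 0, 1.7692, 1.9829, 3.3419, 3.9573.
Z = Σ gᵢe^(−Eᵢ/kT) = 3·e^(−0) + 3·e^(−1.7692) + 2·e^(−1.9829) + 2·e^(−3.3419) + 1·e^(−3.9573) = 3.0000 + 0.51141 + 0.27534 + 0.070739 + 0.019115 = 3.8766.

Z = 3.88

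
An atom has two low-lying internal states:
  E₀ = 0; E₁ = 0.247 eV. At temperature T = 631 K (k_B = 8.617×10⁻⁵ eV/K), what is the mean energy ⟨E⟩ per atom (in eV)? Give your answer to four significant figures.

0.002602 eV

k_BT = 8.617×10⁻⁵ × 631 K = 0.0543733 eV.
Eᵢ/kT = 0, 4.54267.
Z = Σ e^(−Eᵢ/kT) = e^(−0) + e^(−4.54267) = 1.00000 + 0.0106449 = 1.01064.
⟨E⟩ = Σ Eᵢ e^(−Eᵢ/kT) / Z = (0·1.00000 + 0.247·0.0106449) / 1.01064 = 0.002602 eV.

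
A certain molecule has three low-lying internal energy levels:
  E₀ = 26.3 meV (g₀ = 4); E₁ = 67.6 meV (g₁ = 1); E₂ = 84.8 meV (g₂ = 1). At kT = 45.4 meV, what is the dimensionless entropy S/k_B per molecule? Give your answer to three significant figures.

1.70

Eᵢ/kT = 0.57930, 1.4890, 1.8678.
Z = Σ gᵢe^(−Eᵢ/kT) = 4·e^(−0.57930) + 1·e^(−1.4890) + 1·e^(−1.8678) = 2.2412 + 0.22560 + 0.15446 = 2.6213.
⟨E⟩ = Σ EᵢPᵢ = 33.301 meV.
S/k_B = ln Z + ⟨E⟩/kT = ln(2.6213) + 33.301/45.4 = 0.96367 + 0.73350 = 1.70.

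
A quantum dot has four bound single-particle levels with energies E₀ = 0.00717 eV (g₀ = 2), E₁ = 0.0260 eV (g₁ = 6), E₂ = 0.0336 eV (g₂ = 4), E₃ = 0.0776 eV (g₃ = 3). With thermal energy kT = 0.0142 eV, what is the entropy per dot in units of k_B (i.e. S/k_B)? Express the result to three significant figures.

Eᵢ/kT = 0.50493, 1.8310, 2.3662, 5.4648.
Z = Σ gᵢe^(−Eᵢ/kT) = 2·e^(−0.50493) + 6·e^(−1.8310) + 4·e^(−2.3662) + 3·e^(−5.4648) = 1.2071 + 0.96152 + 0.37535 + 0.012700 = 2.5567.
⟨E⟩ = Σ EᵢPᵢ = 0.018482 eV.
S/k_B = ln Z + ⟨E⟩/kT = ln(2.5567) + 0.018482/0.0142 = 0.93872 + 1.3015 = 2.24.

2.24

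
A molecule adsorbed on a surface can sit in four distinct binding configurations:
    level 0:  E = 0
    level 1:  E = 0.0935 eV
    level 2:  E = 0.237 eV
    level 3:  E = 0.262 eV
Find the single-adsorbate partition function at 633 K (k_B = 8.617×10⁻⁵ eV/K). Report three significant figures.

Z = 1.20

k_BT = 8.617×10⁻⁵ × 633 K = 0.054546 eV.
Eᵢ/kT = 0, 1.7141, 4.3450, 4.8033.
Z = Σ e^(−Eᵢ/kT) = e^(−0) + e^(−1.7141) + e^(−4.3450) + e^(−4.8033) = 1.0000 + 0.18013 + 0.012972 + 0.0082026 = 1.2013.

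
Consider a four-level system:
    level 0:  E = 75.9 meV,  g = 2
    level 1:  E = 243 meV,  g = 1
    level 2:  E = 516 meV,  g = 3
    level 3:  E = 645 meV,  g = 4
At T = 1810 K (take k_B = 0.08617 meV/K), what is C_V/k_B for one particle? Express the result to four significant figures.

0.9922

k_BT = 0.08617 × 1810 K = 155.968 meV.
Eᵢ/kT = 0.486638, 1.55801, 3.30837, 4.13546.
Z = Σ gᵢe^(−Eᵢ/kT) = 2·e^(−0.486638) + 1·e^(−1.55801) + 3·e^(−3.30837) + 4·e^(−4.13546) = 1.22938 + 0.210555 + 0.109727 + 0.0639812 = 1.61364.
⟨E⟩ = 150.196 meV, ⟨E²⟩ = 46694.8 meV².
C_V/k_B = (⟨E²⟩ − ⟨E⟩²)/(kT)² = (46694.8 − 22558.8)/24326.0 = 0.9922.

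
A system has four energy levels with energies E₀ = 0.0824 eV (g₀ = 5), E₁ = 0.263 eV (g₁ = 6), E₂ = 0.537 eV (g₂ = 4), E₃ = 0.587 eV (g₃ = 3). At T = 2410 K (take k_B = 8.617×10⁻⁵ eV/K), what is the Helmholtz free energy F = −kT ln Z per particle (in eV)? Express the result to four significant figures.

k_BT = 8.617×10⁻⁵ × 2410 K = 0.207670 eV.
Eᵢ/kT = 0.396783, 1.26643, 2.58583, 2.82660.
Z = Σ gᵢe^(−Eᵢ/kT) = 5·e^(−0.396783) + 6·e^(−1.26643) + 4·e^(−2.58583) + 3·e^(−2.82660) = 3.36240 + 1.69102 + 0.301334 + 0.177642 = 5.53240.
F = −kT ln Z = −0.207670 × ln(5.53240) = −0.207670 × 1.71062 = -0.3552 eV.

-0.3552 eV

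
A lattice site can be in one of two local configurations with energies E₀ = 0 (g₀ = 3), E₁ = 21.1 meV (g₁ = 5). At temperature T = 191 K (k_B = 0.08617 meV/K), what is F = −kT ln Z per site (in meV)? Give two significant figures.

k_BT = 0.08617 × 191 K = 16.46 meV.
Eᵢ/kT = 0, 1.282.
Z = Σ gᵢe^(−Eᵢ/kT) = 3·e^(−0) + 5·e^(−1.282) = 3.000 + 1.387 = 4.387.
F = −kT ln Z = −16.46 × ln(4.387) = −16.46 × 1.479 = -24 meV.

-24 meV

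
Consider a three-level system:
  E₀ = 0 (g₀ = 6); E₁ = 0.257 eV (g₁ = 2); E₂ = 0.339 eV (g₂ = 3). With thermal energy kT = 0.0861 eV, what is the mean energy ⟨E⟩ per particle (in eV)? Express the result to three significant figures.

0.00744 eV

Eᵢ/kT = 0, 2.9849, 3.9373.
Z = Σ gᵢe^(−Eᵢ/kT) = 6·e^(−0) + 2·e^(−2.9849) + 3·e^(−3.9373) = 6.0000 + 0.10109 + 0.058502 = 6.1596.
⟨E⟩ = Σ Eᵢ gᵢe^(−Eᵢ/kT) / Z = (0·6.0000 + 0.257·0.10109 + 0.339·0.058502) / 6.1596 = 0.00744 eV.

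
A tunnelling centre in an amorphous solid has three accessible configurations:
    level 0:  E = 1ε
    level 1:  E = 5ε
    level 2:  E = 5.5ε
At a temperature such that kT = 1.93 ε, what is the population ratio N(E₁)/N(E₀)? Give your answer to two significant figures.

n₁/n₀ = exp[−(E₁−E₀)/kT] = exp(−(4ε)/(1.93ε)) = exp(-2.073) = 0.13.

0.13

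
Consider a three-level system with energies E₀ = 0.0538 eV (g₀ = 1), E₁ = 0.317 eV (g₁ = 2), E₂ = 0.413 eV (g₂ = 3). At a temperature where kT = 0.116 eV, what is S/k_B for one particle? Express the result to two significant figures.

0.96

Eᵢ/kT = 0.4638, 2.733, 3.560.
Z = Σ gᵢe^(−Eᵢ/kT) = 1·e^(−0.4638) + 2·e^(−2.733) + 3·e^(−3.560) = 0.6289 + 0.1300 + 0.08532 = 0.8442.
⟨E⟩ = Σ EᵢPᵢ = 0.1306 eV.
S/k_B = ln Z + ⟨E⟩/kT = ln(0.8442) + 0.1306/0.116 = -0.1694 + 1.126 = 0.96.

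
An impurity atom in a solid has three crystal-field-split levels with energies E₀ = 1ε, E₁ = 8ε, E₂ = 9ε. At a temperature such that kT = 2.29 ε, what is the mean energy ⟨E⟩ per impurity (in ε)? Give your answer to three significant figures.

Eᵢ/kT = 0.43668, 3.4934, 3.9301.
Z = Σ e^(−Eᵢ/kT) = e^(−0.43668) + e^(−3.4934) + e^(−3.9301) = 0.64618 + 0.030397 + 0.019642 = 0.69622.
⟨E⟩ = Σ Eᵢ e^(−Eᵢ/kT) / Z = (1·0.64618 + 8·0.030397 + 9·0.019642) / 0.69622 = 1.53 ε.

1.53 ε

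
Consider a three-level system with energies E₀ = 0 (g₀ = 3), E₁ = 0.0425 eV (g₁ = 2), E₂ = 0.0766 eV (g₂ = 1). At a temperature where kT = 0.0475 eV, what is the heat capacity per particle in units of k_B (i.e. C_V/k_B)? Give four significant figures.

Eᵢ/kT = 0, 0.894737, 1.61263.
Z = Σ gᵢe^(−Eᵢ/kT) = 3·e^(−0) + 2·e^(−0.894737) + 1·e^(−1.61263) = 3.00000 + 0.817430 + 0.199363 = 4.01679.
⟨E⟩ = 0.0124507 eV, ⟨E²⟩ = 0.000658799 eV².
C_V/k_B = (⟨E²⟩ − ⟨E⟩²)/(kT)² = (0.000658799 − 0.000155020)/0.00225625 = 0.2233.

0.2233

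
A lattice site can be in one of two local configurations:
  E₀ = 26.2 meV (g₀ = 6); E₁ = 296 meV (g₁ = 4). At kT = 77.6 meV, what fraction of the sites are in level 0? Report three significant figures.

0.980

Eᵢ/kT = 0.33763, 3.8144.
Z = Σ gᵢe^(−Eᵢ/kT) = 6·e^(−0.33763) + 4·e^(−3.8144) = 4.2808 + 0.088204 = 4.3690.
P₀ = g₀ e^(−E₀/kT) / Z = 4.2808/4.3690 = 0.980.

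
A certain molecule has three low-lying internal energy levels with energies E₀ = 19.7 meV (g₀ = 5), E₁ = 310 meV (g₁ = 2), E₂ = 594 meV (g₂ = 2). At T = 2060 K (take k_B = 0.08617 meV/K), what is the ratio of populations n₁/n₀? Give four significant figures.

k_BT = 0.08617 × 2060 K = 177.510 meV.
n₁/n₀ = (g₁/g₀) exp[−(E₁−E₀)/kT] = (2/5) × exp(−(290.3 meV)/(177.510 meV)) = (2/5) × exp(-1.63540) = 0.07795.

0.07795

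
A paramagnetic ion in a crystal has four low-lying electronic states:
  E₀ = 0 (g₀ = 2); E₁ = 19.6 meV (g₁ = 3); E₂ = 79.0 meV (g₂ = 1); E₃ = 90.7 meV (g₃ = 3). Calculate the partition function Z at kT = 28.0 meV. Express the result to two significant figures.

Eᵢ/kT = 0, 0.7000, 2.821, 3.239.
Z = Σ gᵢe^(−Eᵢ/kT) = 2·e^(−0) + 3·e^(−0.7000) + 1·e^(−2.821) + 3·e^(−3.239) = 2.000 + 1.490 + 0.05955 + 0.1176 = 3.667.

Z = 3.7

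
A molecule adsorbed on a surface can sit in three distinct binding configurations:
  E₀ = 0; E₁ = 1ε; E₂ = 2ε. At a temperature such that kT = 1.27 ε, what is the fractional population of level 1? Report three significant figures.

0.274

Eᵢ/kT = 0, 0.78740, 1.5748.
Z = Σ e^(−Eᵢ/kT) = e^(−0) + e^(−0.78740) + e^(−1.5748) = 1.0000 + 0.45503 + 0.20705 = 1.6621.
P₁ = e^(−E₁/kT) / Z = 0.45503/1.6621 = 0.274.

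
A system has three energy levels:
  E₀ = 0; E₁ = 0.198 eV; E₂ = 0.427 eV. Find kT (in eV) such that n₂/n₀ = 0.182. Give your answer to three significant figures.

n₂/n₀ = exp[−(E₂−E₀)/kT] = 0.182.
⇒ (E₂−E₀)/kT = ln(1/0.182) = ln(5.4945) = 1.7037.
kT = 0.427 eV / 1.7037 = 0.251 eV.

0.251 eV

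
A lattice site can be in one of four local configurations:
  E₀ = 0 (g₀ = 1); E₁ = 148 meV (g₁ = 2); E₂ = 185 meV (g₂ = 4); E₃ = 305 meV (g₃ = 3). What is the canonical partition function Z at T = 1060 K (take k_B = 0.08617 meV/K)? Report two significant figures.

Z = 2.0

k_BT = 0.08617 × 1060 K = 91.34 meV.
Eᵢ/kT = 0, 1.620, 2.025, 3.339.
Z = Σ gᵢe^(−Eᵢ/kT) = 1·e^(−0) + 2·e^(−1.620) + 4·e^(−2.025) + 3·e^(−3.339) = 1.000 + 0.3958 + 0.5280 + 0.1064 = 2.030.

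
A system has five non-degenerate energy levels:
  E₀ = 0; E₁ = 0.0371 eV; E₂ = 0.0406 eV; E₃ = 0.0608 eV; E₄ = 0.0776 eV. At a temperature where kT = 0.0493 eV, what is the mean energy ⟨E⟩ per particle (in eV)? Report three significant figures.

Eᵢ/kT = 0, 0.75254, 0.82353, 1.2333, 1.5740.
Z = Σ e^(−Eᵢ/kT) = e^(−0) + e^(−0.75254) + e^(−0.82353) + e^(−1.2333) + e^(−1.5740) = 1.0000 + 0.47117 + 0.43888 + 0.29133 + 0.20721 = 2.4086.
⟨E⟩ = Σ Eᵢ e^(−Eᵢ/kT) / Z = (0·1.0000 + 0.0371·0.47117 + 0.0406·0.43888 + 0.0608·0.29133 + 0.0776·0.20721) / 2.4086 = 0.0287 eV.

0.0287 eV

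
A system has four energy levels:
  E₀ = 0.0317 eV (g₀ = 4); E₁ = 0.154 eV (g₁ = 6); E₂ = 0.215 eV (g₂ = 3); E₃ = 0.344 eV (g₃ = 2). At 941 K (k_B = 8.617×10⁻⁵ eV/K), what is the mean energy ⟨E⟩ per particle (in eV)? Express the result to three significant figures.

k_BT = 8.617×10⁻⁵ × 941 K = 0.081086 eV.
Eᵢ/kT = 0.39094, 1.8992, 2.6515, 4.2424.
Z = Σ gᵢe^(−Eᵢ/kT) = 4·e^(−0.39094) + 6·e^(−1.8992) + 3·e^(−2.6515) + 2·e^(−4.2424) = 2.7057 + 0.89813 + 0.21164 + 0.028746 = 3.8442.
⟨E⟩ = Σ Eᵢ gᵢe^(−Eᵢ/kT) / Z = (0.0317·2.7057 + 0.154·0.89813 + 0.215·0.21164 + 0.344·0.028746) / 3.8442 = 0.0727 eV.

0.0727 eV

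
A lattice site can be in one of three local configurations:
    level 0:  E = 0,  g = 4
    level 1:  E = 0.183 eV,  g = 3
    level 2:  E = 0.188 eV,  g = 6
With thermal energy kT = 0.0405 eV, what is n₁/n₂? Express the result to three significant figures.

0.566

n₁/n₂ = (g₁/g₂) exp[−(E₁−E₂)/kT] = (3/6) × exp(−(-0.005 eV)/(0.0405 eV)) = (3/6) × exp(0.12346) = 0.566.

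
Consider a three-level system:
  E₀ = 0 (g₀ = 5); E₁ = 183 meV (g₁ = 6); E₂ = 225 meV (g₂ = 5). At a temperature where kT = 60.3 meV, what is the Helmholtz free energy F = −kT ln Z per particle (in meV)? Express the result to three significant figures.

-102 meV

Eᵢ/kT = 0, 3.0348, 3.7313.
Z = Σ gᵢe^(−Eᵢ/kT) = 5·e^(−0) + 6·e^(−3.0348) + 5·e^(−3.7313) = 5.0000 + 0.28851 + 0.11981 = 5.4083.
F = −kT ln Z = −60.3 × ln(5.4083) = −60.3 × 1.6879 = -102 meV.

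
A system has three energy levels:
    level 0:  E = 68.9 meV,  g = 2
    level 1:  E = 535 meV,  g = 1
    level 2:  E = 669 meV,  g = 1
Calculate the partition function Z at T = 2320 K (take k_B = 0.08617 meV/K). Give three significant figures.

Z = 1.52

k_BT = 0.08617 × 2320 K = 199.91 meV.
Eᵢ/kT = 0.34466, 2.6762, 3.3465.
Z = Σ gᵢe^(−Eᵢ/kT) = 2·e^(−0.34466) + 1·e^(−2.6762) + 1·e^(−3.3465) = 1.4169 + 0.068824 + 0.035207 = 1.5209.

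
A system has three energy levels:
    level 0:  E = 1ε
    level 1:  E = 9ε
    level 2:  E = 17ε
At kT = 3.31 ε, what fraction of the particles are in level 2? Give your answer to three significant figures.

0.00725

Eᵢ/kT = 0.30211, 2.7190, 5.1360.
Z = Σ e^(−Eᵢ/kT) = e^(−0.30211) + e^(−2.7190) + e^(−5.1360) = 0.73926 + 0.065941 + 0.0058812 = 0.81108.
P₂ = e^(−E₂/kT) / Z = 0.0058812/0.81108 = 0.00725.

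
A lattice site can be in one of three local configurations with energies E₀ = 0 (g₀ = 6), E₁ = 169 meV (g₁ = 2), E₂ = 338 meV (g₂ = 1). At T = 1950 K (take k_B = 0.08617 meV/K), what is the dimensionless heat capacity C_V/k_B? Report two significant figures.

0.17

k_BT = 0.08617 × 1950 K = 168.0 meV.
Eᵢ/kT = 0, 1.006, 2.012.
Z = Σ gᵢe^(−Eᵢ/kT) = 6·e^(−0) + 2·e^(−1.006) + 1·e^(−2.012) = 6.000 + 0.7314 + 0.1337 = 6.865.
⟨E⟩ = 24.59 meV, ⟨E²⟩ = 5268 meV².
C_V/k_B = (⟨E²⟩ − ⟨E⟩²)/(kT)² = (5268 − 604.7)/28220 = 0.17.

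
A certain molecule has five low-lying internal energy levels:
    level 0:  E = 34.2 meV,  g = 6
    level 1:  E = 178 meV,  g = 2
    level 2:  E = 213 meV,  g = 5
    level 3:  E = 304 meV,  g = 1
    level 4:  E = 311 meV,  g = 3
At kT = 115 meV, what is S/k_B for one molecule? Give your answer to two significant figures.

Eᵢ/kT = 0.2974, 1.548, 1.852, 2.643, 2.704.
Z = Σ gᵢe^(−Eᵢ/kT) = 6·e^(−0.2974) + 2·e^(−1.548) + 5·e^(−1.852) + 1·e^(−2.643) + 3·e^(−2.704) = 4.456 + 0.4253 + 0.7846 + 0.07115 + 0.2008 = 5.938.
⟨E⟩ = Σ EᵢPᵢ = 80.72 meV.
S/k_B = ln Z + ⟨E⟩/kT = ln(5.938) + 80.72/115 = 1.781 + 0.7019 = 2.5.

2.5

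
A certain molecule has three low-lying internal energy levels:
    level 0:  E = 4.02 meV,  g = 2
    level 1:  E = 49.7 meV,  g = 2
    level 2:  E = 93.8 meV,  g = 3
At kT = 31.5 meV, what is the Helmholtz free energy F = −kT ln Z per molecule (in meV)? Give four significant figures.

Eᵢ/kT = 0.127619, 1.57778, 2.97778.
Z = Σ gᵢe^(−Eᵢ/kT) = 2·e^(−0.127619) + 2·e^(−1.57778) + 3·e^(−2.97778) = 1.76038 + 0.412866 + 0.152717 = 2.32596.
F = −kT ln Z = −31.5 × ln(2.32596) = −31.5 × 0.844133 = -26.59 meV.

-26.59 meV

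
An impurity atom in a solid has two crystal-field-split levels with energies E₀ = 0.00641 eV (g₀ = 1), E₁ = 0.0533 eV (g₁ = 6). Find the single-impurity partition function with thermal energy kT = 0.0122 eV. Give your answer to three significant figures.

Z = 0.667

Eᵢ/kT = 0.52541, 4.3689.
Z = Σ gᵢe^(−Eᵢ/kT) = 1·e^(−0.52541) + 6·e^(−4.3689) = 0.59131 + 0.075991 = 0.66730.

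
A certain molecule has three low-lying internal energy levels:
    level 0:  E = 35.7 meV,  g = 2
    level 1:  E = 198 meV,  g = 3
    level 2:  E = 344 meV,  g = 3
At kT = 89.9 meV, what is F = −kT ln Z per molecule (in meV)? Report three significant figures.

Eᵢ/kT = 0.39711, 2.2024, 3.8265.
Z = Σ gᵢe^(−Eᵢ/kT) = 2·e^(−0.39711) + 3·e^(−2.2024) + 3·e^(−3.8265) = 1.3445 + 0.33161 + 0.065357 = 1.7415.
F = −kT ln Z = −89.9 × ln(1.7415) = −89.9 × 0.55475 = -49.9 meV.

-49.9 meV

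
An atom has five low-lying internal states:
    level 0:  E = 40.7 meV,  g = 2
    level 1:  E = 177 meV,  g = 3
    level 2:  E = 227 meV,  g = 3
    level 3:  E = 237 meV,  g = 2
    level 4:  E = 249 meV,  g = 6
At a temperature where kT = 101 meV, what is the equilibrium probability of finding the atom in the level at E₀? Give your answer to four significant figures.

0.4649

Eᵢ/kT = 0.402970, 1.75248, 2.24752, 2.34653, 2.46535.
Z = Σ gᵢe^(−Eᵢ/kT) = 2·e^(−0.402970) + 3·e^(−1.75248) + 3·e^(−2.24752) + 2·e^(−2.34653) + 6·e^(−2.46535) = 1.33666 + 0.520031 + 0.316983 + 0.191401 + 0.509875 = 2.87495.
P₀ = g₀ e^(−E₀/kT) / Z = 1.33666/2.87495 = 0.4649.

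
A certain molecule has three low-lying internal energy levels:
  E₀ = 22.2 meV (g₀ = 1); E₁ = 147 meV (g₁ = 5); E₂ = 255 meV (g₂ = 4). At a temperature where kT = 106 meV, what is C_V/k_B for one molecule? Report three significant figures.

Eᵢ/kT = 0.20943, 1.3868, 2.4057.
Z = Σ gᵢe^(−Eᵢ/kT) = 1·e^(−0.20943) + 5·e^(−1.3868) + 4·e^(−2.4057) = 0.81105 + 1.2494 + 0.36081 = 2.4213.
⟨E⟩ = 121.29 meV, ⟨E²⟩ = 21005 meV².
C_V/k_B = (⟨E²⟩ − ⟨E⟩²)/(kT)² = (21005 − 14711)/11236 = 0.560.

0.560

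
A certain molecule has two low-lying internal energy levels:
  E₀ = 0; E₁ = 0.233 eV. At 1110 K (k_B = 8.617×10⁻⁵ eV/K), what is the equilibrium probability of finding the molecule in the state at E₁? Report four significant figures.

0.08047

k_BT = 8.617×10⁻⁵ × 1110 K = 0.0956487 eV.
Eᵢ/kT = 0, 2.43600.
Z = Σ e^(−Eᵢ/kT) = e^(−0) + e^(−2.43600) = 1.00000 + 0.0875102 = 1.08751.
P₁ = e^(−E₁/kT) / Z = 0.0875102/1.08751 = 0.08047.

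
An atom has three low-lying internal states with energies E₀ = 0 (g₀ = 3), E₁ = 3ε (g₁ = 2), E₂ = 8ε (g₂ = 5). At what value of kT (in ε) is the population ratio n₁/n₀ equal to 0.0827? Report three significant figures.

n₁/n₀ = (g₁/g₀) exp[−(E₁−E₀)/kT] = 0.0827.
⇒ (E₁−E₀)/kT = ln((2/3)/0.0827) = ln(8.0613) = 2.0871.
kT = 3ε / 2.0871 = 1.44 ε.

1.44 ε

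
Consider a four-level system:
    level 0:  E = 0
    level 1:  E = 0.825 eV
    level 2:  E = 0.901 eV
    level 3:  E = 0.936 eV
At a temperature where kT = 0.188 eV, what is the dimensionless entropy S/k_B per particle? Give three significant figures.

0.152

Eᵢ/kT = 0, 4.3883, 4.7926, 4.9787.
Z = Σ e^(−Eᵢ/kT) = e^(−0) + e^(−4.3883) + e^(−4.7926) + e^(−4.9787) = 1.0000 + 0.012422 + 0.0082909 + 0.0068830 = 1.0276.
⟨E⟩ = Σ EᵢPᵢ = 0.023512 eV.
S/k_B = ln Z + ⟨E⟩/kT = ln(1.0276) + 0.023512/0.188 = 0.027226 + 0.12506 = 0.152.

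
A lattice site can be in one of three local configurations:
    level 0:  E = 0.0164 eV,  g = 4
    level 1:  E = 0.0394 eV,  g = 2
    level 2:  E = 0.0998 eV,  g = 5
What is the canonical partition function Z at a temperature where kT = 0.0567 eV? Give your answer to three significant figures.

Eᵢ/kT = 0.28924, 0.69489, 1.7601.
Z = Σ gᵢe^(−Eᵢ/kT) = 4·e^(−0.28924) + 2·e^(−0.69489) + 5·e^(−1.7601) = 2.9953 + 0.99826 + 0.86014 = 4.8537.

Z = 4.85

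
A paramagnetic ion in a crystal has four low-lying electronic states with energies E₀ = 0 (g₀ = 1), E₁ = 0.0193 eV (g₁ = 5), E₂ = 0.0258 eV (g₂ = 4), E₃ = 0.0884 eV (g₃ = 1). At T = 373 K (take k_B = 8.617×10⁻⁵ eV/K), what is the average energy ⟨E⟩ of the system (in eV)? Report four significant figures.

0.01872 eV

k_BT = 8.617×10⁻⁵ × 373 K = 0.0321414 eV.
Eᵢ/kT = 0, 0.600472, 0.802703, 2.75035.
Z = Σ gᵢe^(−Eᵢ/kT) = 1·e^(−0) + 5·e^(−0.600472) + 4·e^(−0.802703) + 1·e^(−2.75035) = 1.00000 + 2.74276 + 1.79246 + 0.0639055 = 5.59913.
⟨E⟩ = Σ Eᵢ gᵢe^(−Eᵢ/kT) / Z = (0·1.00000 + 0.0193·2.74276 + 0.0258·1.79246 + 0.0884·0.0639055) / 5.59913 = 0.01872 eV.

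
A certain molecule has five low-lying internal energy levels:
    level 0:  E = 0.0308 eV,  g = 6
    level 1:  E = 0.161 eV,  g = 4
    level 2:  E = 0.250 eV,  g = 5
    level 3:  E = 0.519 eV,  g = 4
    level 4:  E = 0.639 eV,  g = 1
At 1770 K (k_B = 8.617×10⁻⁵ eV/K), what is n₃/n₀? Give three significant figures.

0.0272

k_BT = 8.617×10⁻⁵ × 1770 K = 0.15252 eV.
n₃/n₀ = (g₃/g₀) exp[−(E₃−E₀)/kT] = (4/6) × exp(−(0.4882 eV)/(0.15252 eV)) = (4/6) × exp(-3.2009) = 0.0272.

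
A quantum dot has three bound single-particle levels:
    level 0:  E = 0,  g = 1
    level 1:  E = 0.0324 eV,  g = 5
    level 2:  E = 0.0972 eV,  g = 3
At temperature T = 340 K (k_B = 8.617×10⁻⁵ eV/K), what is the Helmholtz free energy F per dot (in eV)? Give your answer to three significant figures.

-0.0298 eV

k_BT = 8.617×10⁻⁵ × 340 K = 0.029298 eV.
Eᵢ/kT = 0, 1.1059, 3.3176.
Z = Σ gᵢe^(−Eᵢ/kT) = 1·e^(−0) + 5·e^(−1.1059) + 3·e^(−3.3176) = 1.0000 + 1.6546 + 0.10872 = 2.7633.
F = −kT ln Z = −0.029298 × ln(2.7633) = −0.029298 × 1.0164 = -0.0298 eV.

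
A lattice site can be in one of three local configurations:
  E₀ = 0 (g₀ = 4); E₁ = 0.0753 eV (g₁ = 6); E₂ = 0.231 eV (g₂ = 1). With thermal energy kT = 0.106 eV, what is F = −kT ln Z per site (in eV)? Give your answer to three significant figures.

-0.207 eV

Eᵢ/kT = 0, 0.71038, 2.1792.
Z = Σ gᵢe^(−Eᵢ/kT) = 4·e^(−0) + 6·e^(−0.71038) + 1·e^(−2.1792) = 4.0000 + 2.9487 + 0.11313 = 7.0618.
F = −kT ln Z = −0.106 × ln(7.0618) = −0.106 × 1.9547 = -0.207 eV.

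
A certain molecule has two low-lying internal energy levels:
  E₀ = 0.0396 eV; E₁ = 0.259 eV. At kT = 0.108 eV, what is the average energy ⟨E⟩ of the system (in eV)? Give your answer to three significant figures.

0.0650 eV

Eᵢ/kT = 0.36667, 2.3981.
Z = Σ e^(−Eᵢ/kT) = e^(−0.36667) + e^(−2.3981) = 0.69304 + 0.090890 = 0.78393.
⟨E⟩ = Σ Eᵢ e^(−Eᵢ/kT) / Z = (0.0396·0.69304 + 0.259·0.090890) / 0.78393 = 0.0650 eV.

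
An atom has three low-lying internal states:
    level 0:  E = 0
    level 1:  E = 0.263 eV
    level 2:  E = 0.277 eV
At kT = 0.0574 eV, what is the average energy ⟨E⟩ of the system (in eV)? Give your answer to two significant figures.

0.0048 eV

Eᵢ/kT = 0, 4.582, 4.826.
Z = Σ e^(−Eᵢ/kT) = e^(−0) + e^(−4.582) + e^(−4.826) = 1.000 + 0.01023 + 0.008019 = 1.018.
⟨E⟩ = Σ Eᵢ e^(−Eᵢ/kT) / Z = (0·1.000 + 0.263·0.01023 + 0.277·0.008019) / 1.018 = 0.0048 eV.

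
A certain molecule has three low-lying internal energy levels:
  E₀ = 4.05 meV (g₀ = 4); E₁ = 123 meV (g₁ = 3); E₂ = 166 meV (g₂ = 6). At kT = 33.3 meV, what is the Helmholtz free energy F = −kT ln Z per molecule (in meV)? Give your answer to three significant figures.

Eᵢ/kT = 0.12162, 3.6937, 4.9850.
Z = Σ gᵢe^(−Eᵢ/kT) = 4·e^(−0.12162) + 3·e^(−3.6937) + 6·e^(−4.9850) = 3.5419 + 0.074639 + 0.041039 = 3.6576.
F = −kT ln Z = −33.3 × ln(3.6576) = −33.3 × 1.2968 = -43.2 meV.

-43.2 meV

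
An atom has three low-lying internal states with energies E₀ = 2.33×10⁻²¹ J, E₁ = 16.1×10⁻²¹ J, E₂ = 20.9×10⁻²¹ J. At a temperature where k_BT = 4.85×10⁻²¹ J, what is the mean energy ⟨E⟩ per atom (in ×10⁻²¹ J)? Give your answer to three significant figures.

3.45 ×10⁻²¹ J

Eᵢ/kT = 0.48041, 3.3196, 4.3093.
Z = Σ e^(−Eᵢ/kT) = e^(−0.48041) + e^(−3.3196) + e^(−4.3093) = 0.61853 + 0.036167 + 0.013443 = 0.66814.
⟨E⟩ = Σ Eᵢ e^(−Eᵢ/kT) / Z = (2.33·0.61853 + 16.1·0.036167 + 20.9·0.013443) / 0.66814 = 3.45 ×10⁻²¹ J.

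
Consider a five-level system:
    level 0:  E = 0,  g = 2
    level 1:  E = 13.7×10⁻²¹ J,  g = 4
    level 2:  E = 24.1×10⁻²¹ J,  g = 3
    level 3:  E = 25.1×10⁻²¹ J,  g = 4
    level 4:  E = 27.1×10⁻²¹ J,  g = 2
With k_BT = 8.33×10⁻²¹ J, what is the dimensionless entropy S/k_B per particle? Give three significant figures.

Eᵢ/kT = 0, 1.6447, 2.8932, 3.0132, 3.2533.
Z = Σ gᵢe^(−Eᵢ/kT) = 2·e^(−0) + 4·e^(−1.6447) + 3·e^(−2.8932) + 4·e^(−3.0132) + 2·e^(−3.2533) = 2.0000 + 0.77228 + 0.16620 + 0.19654 + 0.077293 = 3.2123.
⟨E⟩ = Σ EᵢPᵢ = 6.7283 ×10⁻²¹ J.
S/k_B = ln Z + ⟨E⟩/kT = ln(3.2123) + 6.7283/8.33 = 1.1670 + 0.80772 = 1.97.

1.97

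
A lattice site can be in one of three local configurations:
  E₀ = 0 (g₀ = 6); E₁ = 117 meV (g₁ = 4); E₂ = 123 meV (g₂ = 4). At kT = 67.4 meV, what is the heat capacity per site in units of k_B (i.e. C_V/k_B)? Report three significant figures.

Eᵢ/kT = 0, 1.7359, 1.8249.
Z = Σ gᵢe^(−Eᵢ/kT) = 6·e^(−0) + 4·e^(−1.7359) + 4·e^(−1.8249) = 6.0000 + 0.70497 + 0.64494 = 7.3499.
⟨E⟩ = 22.015 meV, ⟨E²⟩ = 2640.5 meV².
C_V/k_B = (⟨E²⟩ − ⟨E⟩²)/(kT)² = (2640.5 − 484.66)/4542.8 = 0.475.

0.475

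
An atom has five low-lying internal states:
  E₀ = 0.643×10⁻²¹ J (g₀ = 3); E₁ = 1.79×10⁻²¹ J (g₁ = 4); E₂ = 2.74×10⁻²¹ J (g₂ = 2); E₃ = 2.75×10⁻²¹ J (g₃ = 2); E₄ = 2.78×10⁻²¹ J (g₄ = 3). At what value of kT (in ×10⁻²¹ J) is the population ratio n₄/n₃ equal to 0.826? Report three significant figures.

n₄/n₃ = (g₄/g₃) exp[−(E₄−E₃)/kT] = 0.826.
⇒ (E₄−E₃)/kT = ln((3/2)/0.826) = ln(1.8160) = 0.59664.
kT = 0.03 ×10⁻²¹ J / 0.59664 = 0.0503 ×10⁻²¹ J.

0.0503 ×10⁻²¹ J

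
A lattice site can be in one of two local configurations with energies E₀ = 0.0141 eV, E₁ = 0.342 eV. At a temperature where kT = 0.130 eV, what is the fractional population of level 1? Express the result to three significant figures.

0.0743

Eᵢ/kT = 0.10846, 2.6308.
Z = Σ e^(−Eᵢ/kT) = e^(−0.10846) + e^(−2.6308) = 0.89721 + 0.072021 = 0.96923.
P₁ = e^(−E₁/kT) / Z = 0.072021/0.96923 = 0.0743.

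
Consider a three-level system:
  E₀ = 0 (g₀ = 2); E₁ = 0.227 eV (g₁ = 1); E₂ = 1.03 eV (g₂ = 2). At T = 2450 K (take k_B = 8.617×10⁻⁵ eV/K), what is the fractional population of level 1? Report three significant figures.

k_BT = 8.617×10⁻⁵ × 2450 K = 0.21112 eV.
Eᵢ/kT = 0, 1.0752, 4.8787.
Z = Σ gᵢe^(−Eᵢ/kT) = 2·e^(−0) + 1·e^(−1.0752) + 2·e^(−4.8787) = 2.0000 + 0.34123 + 0.015214 = 2.3564.
P₁ = g₁ e^(−E₁/kT) / Z = 0.34123/2.3564 = 0.145.

0.145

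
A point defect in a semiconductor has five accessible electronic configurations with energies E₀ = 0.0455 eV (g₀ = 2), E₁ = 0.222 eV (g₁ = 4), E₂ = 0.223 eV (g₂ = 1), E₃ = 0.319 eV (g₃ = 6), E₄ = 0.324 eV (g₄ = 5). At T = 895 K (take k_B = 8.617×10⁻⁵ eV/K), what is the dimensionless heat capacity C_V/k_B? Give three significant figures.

k_BT = 8.617×10⁻⁵ × 895 K = 0.077122 eV.
Eᵢ/kT = 0.58997, 2.8786, 2.8915, 4.1363, 4.2011.
Z = Σ gᵢe^(−Eᵢ/kT) = 2·e^(−0.58997) + 4·e^(−2.8786) + 1·e^(−2.8915) + 6·e^(−4.1363) + 5·e^(−4.2011) = 1.1087 + 0.22485 + 0.055493 + 0.095891 + 0.074895 = 1.5598.
⟨E⟩ = 0.10744 eV, ⟨E²⟩ = 0.021642 eV².
C_V/k_B = (⟨E²⟩ − ⟨E⟩²)/(kT)² = (0.021642 − 0.011543)/0.0059478 = 1.70.

1.70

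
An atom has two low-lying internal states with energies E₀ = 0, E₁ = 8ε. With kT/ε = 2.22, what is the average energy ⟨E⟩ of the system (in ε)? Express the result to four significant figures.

0.2120 ε

Eᵢ/kT = 0, 3.60360.
Z = Σ e^(−Eᵢ/kT) = e^(−0) + e^(−3.60360) = 1.00000 + 0.0272255 = 1.02723.
⟨E⟩ = Σ Eᵢ e^(−Eᵢ/kT) / Z = (0·1.00000 + 8·0.0272255) / 1.02723 = 0.2120 ε.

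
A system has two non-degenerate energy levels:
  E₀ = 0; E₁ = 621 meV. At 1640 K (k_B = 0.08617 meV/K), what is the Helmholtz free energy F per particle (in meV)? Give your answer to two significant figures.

-1.7 meV

k_BT = 0.08617 × 1640 K = 141.3 meV.
Eᵢ/kT = 0, 4.395.
Z = Σ e^(−Eᵢ/kT) = e^(−0) + e^(−4.395) = 1.000 + 0.01234 = 1.012.
F = −kT ln Z = −141.3 × ln(1.012) = −141.3 × 0.01193 = -1.7 meV.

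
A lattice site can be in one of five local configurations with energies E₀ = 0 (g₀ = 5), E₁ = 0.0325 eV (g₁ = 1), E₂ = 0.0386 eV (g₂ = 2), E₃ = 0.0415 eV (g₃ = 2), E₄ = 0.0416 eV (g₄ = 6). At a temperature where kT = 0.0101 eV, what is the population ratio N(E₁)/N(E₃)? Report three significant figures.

n₁/n₃ = (g₁/g₃) exp[−(E₁−E₃)/kT] = (1/2) × exp(−(-0.0090 eV)/(0.0101 eV)) = (1/2) × exp(0.89109) = 1.22.

1.22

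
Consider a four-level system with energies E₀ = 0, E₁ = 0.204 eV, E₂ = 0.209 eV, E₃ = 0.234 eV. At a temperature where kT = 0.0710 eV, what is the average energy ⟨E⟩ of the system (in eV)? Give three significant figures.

0.0272 eV

Eᵢ/kT = 0, 2.8732, 2.9437, 3.2958.
Z = Σ e^(−Eᵢ/kT) = e^(−0) + e^(−2.8732) + e^(−2.9437) + e^(−3.2958) = 1.0000 + 0.056518 + 0.052670 + 0.037038 = 1.1462.
⟨E⟩ = Σ Eᵢ e^(−Eᵢ/kT) / Z = (0·1.0000 + 0.204·0.056518 + 0.209·0.052670 + 0.234·0.037038) / 1.1462 = 0.0272 eV.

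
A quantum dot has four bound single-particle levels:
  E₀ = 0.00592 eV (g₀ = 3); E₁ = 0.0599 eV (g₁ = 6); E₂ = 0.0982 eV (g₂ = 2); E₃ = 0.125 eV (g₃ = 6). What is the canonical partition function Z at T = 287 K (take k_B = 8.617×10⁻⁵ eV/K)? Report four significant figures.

Z = 2.970

k_BT = 8.617×10⁻⁵ × 287 K = 0.0247308 eV.
Eᵢ/kT = 0.239378, 2.42208, 3.97076, 5.05443.
Z = Σ gᵢe^(−Eᵢ/kT) = 3·e^(−0.239378) + 6·e^(−2.42208) + 2·e^(−3.97076) + 6·e^(−5.05443) = 2.36135 + 0.532421 + 0.0377182 + 0.0382860 = 2.96978.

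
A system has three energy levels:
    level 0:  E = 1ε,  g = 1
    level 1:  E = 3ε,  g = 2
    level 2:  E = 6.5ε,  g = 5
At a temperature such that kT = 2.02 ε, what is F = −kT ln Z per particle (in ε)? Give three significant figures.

-0.471 ε

Eᵢ/kT = 0.49505, 1.4851, 3.2178.
Z = Σ gᵢe^(−Eᵢ/kT) = 1·e^(−0.49505) + 2·e^(−1.4851) + 5·e^(−3.2178) = 0.60954 + 0.45296 + 0.20022 = 1.2627.
F = −kT ln Z = −2.02 × ln(1.2627) = −2.02 × 0.23325 = -0.471 ε.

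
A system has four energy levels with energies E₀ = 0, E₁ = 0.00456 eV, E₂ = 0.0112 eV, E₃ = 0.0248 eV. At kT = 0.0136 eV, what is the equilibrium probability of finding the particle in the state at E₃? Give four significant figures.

0.06973

Eᵢ/kT = 0, 0.335294, 0.823529, 1.82353.
Z = Σ e^(−Eᵢ/kT) = e^(−0) + e^(−0.335294) + e^(−0.823529) + e^(−1.82353) = 1.00000 + 0.715128 + 0.438880 + 0.161455 = 2.31546.
P₃ = e^(−E₃/kT) / Z = 0.161455/2.31546 = 0.06973.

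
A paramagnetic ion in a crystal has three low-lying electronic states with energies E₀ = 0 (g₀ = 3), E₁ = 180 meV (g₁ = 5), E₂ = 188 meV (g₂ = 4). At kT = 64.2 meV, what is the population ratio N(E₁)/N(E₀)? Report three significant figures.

0.101

n₁/n₀ = (g₁/g₀) exp[−(E₁−E₀)/kT] = (5/3) × exp(−(180 meV)/(64.2 meV)) = (5/3) × exp(-2.8037) = 0.101.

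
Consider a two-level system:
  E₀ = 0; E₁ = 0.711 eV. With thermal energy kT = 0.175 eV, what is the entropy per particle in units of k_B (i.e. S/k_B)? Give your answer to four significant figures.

0.08575

Eᵢ/kT = 0, 4.06286.
Z = Σ e^(−Eᵢ/kT) = e^(−0) + e^(−4.06286) = 1.00000 + 0.0171998 = 1.01720.
⟨E⟩ = Σ EᵢPᵢ = 0.0120223 eV.
S/k_B = ln Z + ⟨E⟩/kT = ln(1.01720) + 0.0120223/0.175 = 0.0170538 + 0.0686989 = 0.08575.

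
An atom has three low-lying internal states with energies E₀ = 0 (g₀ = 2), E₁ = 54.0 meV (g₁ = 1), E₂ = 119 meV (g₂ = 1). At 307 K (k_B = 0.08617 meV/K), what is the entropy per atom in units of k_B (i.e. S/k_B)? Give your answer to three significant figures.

k_BT = 0.08617 × 307 K = 26.454 meV.
Eᵢ/kT = 0, 2.0413, 4.4984.
Z = Σ gᵢe^(−Eᵢ/kT) = 2·e^(−0) + 1·e^(−2.0413) + 1·e^(−4.4984) = 2.0000 + 0.12986 + 0.011127 = 2.1410.
⟨E⟩ = Σ EᵢPᵢ = 3.8938 meV.
S/k_B = ln Z + ⟨E⟩/kT = ln(2.1410) + 3.8938/26.454 = 0.76127 + 0.14719 = 0.908.

0.908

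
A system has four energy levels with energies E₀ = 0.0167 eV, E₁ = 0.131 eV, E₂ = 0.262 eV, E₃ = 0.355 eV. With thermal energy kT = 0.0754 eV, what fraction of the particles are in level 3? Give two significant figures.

0.0089

Eᵢ/kT = 0.2215, 1.737, 3.475, 4.708.
Z = Σ e^(−Eᵢ/kT) = e^(−0.2215) + e^(−1.737) + e^(−3.475) + e^(−4.708) = 0.8013 + 0.1760 + 0.03096 + 0.009023 = 1.017.
P₃ = e^(−E₃/kT) / Z = 0.009023/1.017 = 0.0089.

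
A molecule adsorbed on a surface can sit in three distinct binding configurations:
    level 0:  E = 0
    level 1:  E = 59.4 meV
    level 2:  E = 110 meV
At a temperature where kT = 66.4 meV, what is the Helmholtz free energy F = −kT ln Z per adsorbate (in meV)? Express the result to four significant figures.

-31.19 meV

Eᵢ/kT = 0, 0.894578, 1.65663.
Z = Σ e^(−Eᵢ/kT) = e^(−0) + e^(−0.894578) + e^(−1.65663) = 1.00000 + 0.408780 + 0.190781 = 1.59956.
F = −kT ln Z = −66.4 × ln(1.59956) = −66.4 × 0.469729 = -31.19 meV.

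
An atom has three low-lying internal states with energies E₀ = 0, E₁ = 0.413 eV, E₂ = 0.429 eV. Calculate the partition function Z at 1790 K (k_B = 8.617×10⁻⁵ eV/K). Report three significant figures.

Z = 1.13

k_BT = 8.617×10⁻⁵ × 1790 K = 0.15424 eV.
Eᵢ/kT = 0, 2.6776, 2.7814.
Z = Σ e^(−Eᵢ/kT) = e^(−0) + e^(−2.6776) + e^(−2.7814) = 1.0000 + 0.068728 + 0.061952 = 1.1307.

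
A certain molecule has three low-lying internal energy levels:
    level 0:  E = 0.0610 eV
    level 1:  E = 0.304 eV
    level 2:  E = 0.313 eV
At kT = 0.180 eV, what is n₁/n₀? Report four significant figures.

n₁/n₀ = exp[−(E₁−E₀)/kT] = exp(−(0.2430 eV)/(0.180 eV)) = exp(-1.35000) = 0.2592.

0.2592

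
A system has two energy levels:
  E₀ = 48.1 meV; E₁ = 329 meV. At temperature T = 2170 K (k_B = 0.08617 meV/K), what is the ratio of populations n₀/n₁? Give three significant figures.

k_BT = 0.08617 × 2170 K = 186.99 meV.
n₀/n₁ = exp[−(E₀−E₁)/kT] = exp(−(-280.9 meV)/(186.99 meV)) = exp(1.5022) = 4.49.

4.49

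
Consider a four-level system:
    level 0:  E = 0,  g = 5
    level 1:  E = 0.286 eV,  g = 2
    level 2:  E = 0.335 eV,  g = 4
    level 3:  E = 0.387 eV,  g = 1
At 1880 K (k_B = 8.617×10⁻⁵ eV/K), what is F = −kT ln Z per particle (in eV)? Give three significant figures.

-0.289 eV

k_BT = 8.617×10⁻⁵ × 1880 K = 0.16200 eV.
Eᵢ/kT = 0, 1.7654, 2.0679, 2.3889.
Z = Σ gᵢe^(−Eᵢ/kT) = 5·e^(−0) + 2·e^(−1.7654) + 4·e^(−2.0679) + 1·e^(−2.3889) = 5.0000 + 0.34224 + 0.50580 + 0.091731 = 5.9398.
F = −kT ln Z = −0.16200 × ln(5.9398) = −0.16200 × 1.7817 = -0.289 eV.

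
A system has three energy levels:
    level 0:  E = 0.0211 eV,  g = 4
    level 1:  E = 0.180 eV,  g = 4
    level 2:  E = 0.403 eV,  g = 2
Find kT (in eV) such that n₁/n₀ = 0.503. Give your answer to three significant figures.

n₁/n₀ = (g₁/g₀) exp[−(E₁−E₀)/kT] = 0.503.
⇒ (E₁−E₀)/kT = ln((4/4)/0.503) = ln(1.9881) = 0.68718.
kT = 0.1589 eV / 0.68718 = 0.231 eV.

0.231 eV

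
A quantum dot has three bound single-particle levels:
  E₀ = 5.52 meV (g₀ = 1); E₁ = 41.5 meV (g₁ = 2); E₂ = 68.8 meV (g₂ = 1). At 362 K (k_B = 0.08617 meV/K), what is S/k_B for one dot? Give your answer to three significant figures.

1.13

k_BT = 0.08617 × 362 K = 31.194 meV.
Eᵢ/kT = 0.17696, 1.3304, 2.2056.
Z = Σ gᵢe^(−Eᵢ/kT) = 1·e^(−0.17696) + 2·e^(−1.3304) + 1·e^(−2.2056) = 0.83781 + 0.52874 + 0.11018 = 1.4767.
⟨E⟩ = Σ EᵢPᵢ = 23.124 meV.
S/k_B = ln Z + ⟨E⟩/kT = ln(1.4767) + 23.124/31.194 = 0.38981 + 0.74130 = 1.13.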